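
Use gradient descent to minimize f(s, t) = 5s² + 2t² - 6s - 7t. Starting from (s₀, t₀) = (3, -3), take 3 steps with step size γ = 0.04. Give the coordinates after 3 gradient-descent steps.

(1.1184, -1.065344)

∇f = (10s - 6, 4t - 7)
(s₁, t₁) = (3, -3) − 0.04·(24, -19) = (2.04, -2.24)
(s₂, t₂) = (2.04, -2.24) − 0.04·(14.4, -15.96) = (1.464, -1.6016)
(s₃, t₃) = (1.464, -1.6016) − 0.04·(8.64, -13.4064) = (1.1184, -1.065344)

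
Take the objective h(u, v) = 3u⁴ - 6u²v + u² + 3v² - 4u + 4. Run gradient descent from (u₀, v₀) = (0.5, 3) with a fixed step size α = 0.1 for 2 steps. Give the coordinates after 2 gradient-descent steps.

∇h = (12u³ - 12uv + 2u - 4, -6u² + 6v)
Step 1: at (0.5, 3), ∇h = (-19.5, 16.5) → (0.5, 3) − 0.1·(-19.5, 16.5) = (2.45, 1.35)
Step 2: at (2.45, 1.35), ∇h = (137.6835, -27.915) → (2.45, 1.35) − 0.1·(137.6835, -27.915) = (-11.31835, 4.1415)

(-11.31835, 4.1415)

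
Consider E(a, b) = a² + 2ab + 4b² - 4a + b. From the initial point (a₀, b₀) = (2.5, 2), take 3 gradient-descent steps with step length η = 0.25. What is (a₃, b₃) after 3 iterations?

∇E = (2a + 2b - 4, 2a + 8b + 1)
(a₁, b₁) = (2.5, 2) − 0.25·(5, 22) = (1.25, -3.5)
(a₂, b₂) = (1.25, -3.5) − 0.25·(-8.5, -24.5) = (3.375, 2.625)
(a₃, b₃) = (3.375, 2.625) − 0.25·(8, 28.75) = (1.375, -4.5625)

(1.375, -4.5625)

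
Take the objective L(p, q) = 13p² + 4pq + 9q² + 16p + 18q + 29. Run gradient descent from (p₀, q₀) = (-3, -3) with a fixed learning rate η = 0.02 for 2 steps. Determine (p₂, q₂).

(-0.8864, -1.544)

∇L = (26p + 4q + 16, 4p + 18q + 18)
Step 1: at (-3, -3), ∇L = (-74, -48) → (-3, -3) − 0.02·(-74, -48) = (-1.52, -2.04)
Step 2: at (-1.52, -2.04), ∇L = (-31.68, -24.8) → (-1.52, -2.04) − 0.02·(-31.68, -24.8) = (-0.8864, -1.544)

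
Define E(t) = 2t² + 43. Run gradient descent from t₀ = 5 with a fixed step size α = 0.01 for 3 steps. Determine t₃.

E′(t) = 4t
t₁ = 5 − 0.01·20 = 4.8
t₂ = 4.8 − 0.01·19.2 = 4.608
t₃ = 4.608 − 0.01·18.432 = 4.42368

4.42368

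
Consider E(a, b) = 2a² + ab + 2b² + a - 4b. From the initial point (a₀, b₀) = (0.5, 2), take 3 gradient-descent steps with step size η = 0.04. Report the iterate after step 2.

∇E = (4a + b + 1, a + 4b - 4)
Step 1: at (0.5, 2), ∇E = (5, 4.5) → (0.5, 2) − 0.04·(5, 4.5) = (0.3, 1.82)
Step 2: at (0.3, 1.82), ∇E = (4.02, 3.58) → (0.3, 1.82) − 0.04·(4.02, 3.58) = (0.1392, 1.6768)

(0.1392, 1.6768)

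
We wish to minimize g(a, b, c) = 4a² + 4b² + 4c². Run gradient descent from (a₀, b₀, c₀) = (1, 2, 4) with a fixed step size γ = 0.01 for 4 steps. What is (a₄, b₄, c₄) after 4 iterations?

∇g = (8a, 8b, 8c)
(a₁, b₁, c₁) = (1, 2, 4) − 0.01·(8, 16, 32) = (0.92, 1.84, 3.68)
(a₂, b₂, c₂) = (0.92, 1.84, 3.68) − 0.01·(7.36, 14.72, 29.44) = (0.8464, 1.6928, 3.3856)
(a₃, b₃, c₃) = (0.8464, 1.6928, 3.3856) − 0.01·(6.7712, 13.5424, 27.0848) = (0.778688, 1.557376, 3.114752)
(a₄, b₄, c₄) = (0.778688, 1.557376, 3.114752) − 0.01·(6.229504, 12.459008, 24.918016) = (0.71639296, 1.43278592, 2.86557184)

(0.71639296, 1.43278592, 2.86557184)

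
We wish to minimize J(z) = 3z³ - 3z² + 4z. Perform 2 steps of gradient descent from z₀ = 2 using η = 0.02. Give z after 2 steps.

J′(z) = 9z² - 6z + 4
z₁ = 2 − 0.02·28 = 1.44
z₂ = 1.44 − 0.02·14.0224 = 1.159552

1.159552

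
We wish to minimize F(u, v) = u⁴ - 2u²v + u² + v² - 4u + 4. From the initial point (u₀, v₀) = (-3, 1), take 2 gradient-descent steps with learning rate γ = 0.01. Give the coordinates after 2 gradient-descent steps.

(-1.65916064, 1.212072)

∇F = (4u³ - 4uv + 2u - 4, -2u² + 2v)
Step 1: at (-3, 1), ∇F = (-106, -16) → (-3, 1) − 0.01·(-106, -16) = (-1.94, 1.16)
Step 2: at (-1.94, 1.16), ∇F = (-28.083936, -5.2072) → (-1.94, 1.16) − 0.01·(-28.083936, -5.2072) = (-1.65916064, 1.212072)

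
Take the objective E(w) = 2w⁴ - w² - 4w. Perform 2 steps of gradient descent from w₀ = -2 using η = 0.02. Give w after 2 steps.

E′(w) = 8w³ - 2w - 4
w₁ = -2 − 0.02·(-64) = -0.72
w₂ = -0.72 − 0.02·(-5.545984) = -0.60908032

-0.60908032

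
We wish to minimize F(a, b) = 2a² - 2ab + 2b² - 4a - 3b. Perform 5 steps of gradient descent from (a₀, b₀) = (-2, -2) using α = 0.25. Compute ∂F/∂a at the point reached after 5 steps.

-0.21875

∇F = (4a - 2b - 4, -2a + 4b - 3)
Step 1: at (-2, -2), ∇F = (-8, -7) → (-2, -2) − 0.25·(-8, -7) = (0, -0.25)
Step 2: at (0, -0.25), ∇F = (-3.5, -4) → (0, -0.25) − 0.25·(-3.5, -4) = (0.875, 0.75)
Step 3: at (0.875, 0.75), ∇F = (-2, -1.75) → (0.875, 0.75) − 0.25·(-2, -1.75) = (1.375, 1.1875)
Step 4: at (1.375, 1.1875), ∇F = (-0.875, -1) → (1.375, 1.1875) − 0.25·(-0.875, -1) = (1.59375, 1.4375)
Step 5: at (1.59375, 1.4375), ∇F = (-0.5, -0.4375) → (1.59375, 1.4375) − 0.25·(-0.5, -0.4375) = (1.71875, 1.546875)
∂F/∂a at (1.71875, 1.546875) = -0.21875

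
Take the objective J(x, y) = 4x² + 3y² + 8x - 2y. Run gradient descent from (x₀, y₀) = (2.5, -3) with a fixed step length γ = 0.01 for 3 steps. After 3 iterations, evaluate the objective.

∇J = (8x + 8, 6y - 2)
Step 1: at (2.5, -3), ∇J = (28, -20) → (2.5, -3) − 0.01·(28, -20) = (2.22, -2.8)
Step 2: at (2.22, -2.8), ∇J = (25.76, -18.8) → (2.22, -2.8) − 0.01·(25.76, -18.8) = (1.9624, -2.612)
Step 3: at (1.9624, -2.612), ∇J = (23.6992, -17.672) → (1.9624, -2.612) − 0.01·(23.6992, -17.672) = (1.725408, -2.43528)
J(1.725408, -2.43528) = 48.373721101056

48.373721101056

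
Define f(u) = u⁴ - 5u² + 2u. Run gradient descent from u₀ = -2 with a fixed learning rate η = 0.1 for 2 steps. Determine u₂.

-1.8

f′(u) = 4u³ - 10u + 2
u₁ = -2 − 0.1·(-10) = -1
u₂ = -1 − 0.1·8 = -1.8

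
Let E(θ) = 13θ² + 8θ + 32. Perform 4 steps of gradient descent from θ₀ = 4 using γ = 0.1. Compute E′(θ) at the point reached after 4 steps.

E′(θ) = 26θ + 8
θ₁ = 4 − 0.1·112 = -7.2
θ₂ = -7.2 − 0.1·(-179.2) = 10.72
θ₃ = 10.72 − 0.1·286.72 = -17.952
θ₄ = -17.952 − 0.1·(-458.752) = 27.9232
E′(θ) at (27.9232) = 734.0032

734.0032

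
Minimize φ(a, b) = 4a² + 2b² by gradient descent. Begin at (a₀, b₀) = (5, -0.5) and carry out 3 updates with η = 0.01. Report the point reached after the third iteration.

(3.89344, -0.442368)

∇φ = (8a, 4b)
Step 1: at (5, -0.5), ∇φ = (40, -2) → (5, -0.5) − 0.01·(40, -2) = (4.6, -0.48)
Step 2: at (4.6, -0.48), ∇φ = (36.8, -1.92) → (4.6, -0.48) − 0.01·(36.8, -1.92) = (4.232, -0.4608)
Step 3: at (4.232, -0.4608), ∇φ = (33.856, -1.8432) → (4.232, -0.4608) − 0.01·(33.856, -1.8432) = (3.89344, -0.442368)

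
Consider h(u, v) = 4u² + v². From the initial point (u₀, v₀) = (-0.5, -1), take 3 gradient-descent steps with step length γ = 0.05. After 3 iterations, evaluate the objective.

∇h = (8u, 2v)
Step 1: at (-0.5, -1), ∇h = (-4, -2) → (-0.5, -1) − 0.05·(-4, -2) = (-0.3, -0.9)
Step 2: at (-0.3, -0.9), ∇h = (-2.4, -1.8) → (-0.3, -0.9) − 0.05·(-2.4, -1.8) = (-0.18, -0.81)
Step 3: at (-0.18, -0.81), ∇h = (-1.44, -1.62) → (-0.18, -0.81) − 0.05·(-1.44, -1.62) = (-0.108, -0.729)
h(-0.108, -0.729) = 0.578097

0.578097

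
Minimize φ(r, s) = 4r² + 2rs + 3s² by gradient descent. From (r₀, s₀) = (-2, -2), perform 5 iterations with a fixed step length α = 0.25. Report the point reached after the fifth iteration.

(9, 5.5625)

∇φ = (8r + 2s, 2r + 6s)
Step 1: at (-2, -2), ∇φ = (-20, -16) → (-2, -2) − 0.25·(-20, -16) = (3, 2)
Step 2: at (3, 2), ∇φ = (28, 18) → (3, 2) − 0.25·(28, 18) = (-4, -2.5)
Step 3: at (-4, -2.5), ∇φ = (-37, -23) → (-4, -2.5) − 0.25·(-37, -23) = (5.25, 3.25)
Step 4: at (5.25, 3.25), ∇φ = (48.5, 30) → (5.25, 3.25) − 0.25·(48.5, 30) = (-6.875, -4.25)
Step 5: at (-6.875, -4.25), ∇φ = (-63.5, -39.25) → (-6.875, -4.25) − 0.25·(-63.5, -39.25) = (9, 5.5625)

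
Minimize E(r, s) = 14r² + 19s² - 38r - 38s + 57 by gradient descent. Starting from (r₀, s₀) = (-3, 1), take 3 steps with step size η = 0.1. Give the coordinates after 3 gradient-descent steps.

∇E = (28r - 38, 38s - 38)
Step 1: at (-3, 1), ∇E = (-122, 0) → (-3, 1) − 0.1·(-122, 0) = (9.2, 1)
Step 2: at (9.2, 1), ∇E = (219.6, 0) → (9.2, 1) − 0.1·(219.6, 0) = (-12.76, 1)
Step 3: at (-12.76, 1), ∇E = (-395.28, 0) → (-12.76, 1) − 0.1·(-395.28, 0) = (26.768, 1)

(26.768, 1)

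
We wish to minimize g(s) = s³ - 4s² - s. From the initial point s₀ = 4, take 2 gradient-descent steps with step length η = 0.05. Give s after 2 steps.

g′(s) = 3s² - 8s - 1
s₁ = 4 − 0.05·15 = 3.25
s₂ = 3.25 − 0.05·4.6875 = 3.015625

3.015625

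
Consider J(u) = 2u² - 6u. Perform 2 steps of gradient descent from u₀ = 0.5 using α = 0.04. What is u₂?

J′(u) = 4u - 6
u₁ = 0.5 − 0.04·(-4) = 0.66
u₂ = 0.66 − 0.04·(-3.36) = 0.7944

0.7944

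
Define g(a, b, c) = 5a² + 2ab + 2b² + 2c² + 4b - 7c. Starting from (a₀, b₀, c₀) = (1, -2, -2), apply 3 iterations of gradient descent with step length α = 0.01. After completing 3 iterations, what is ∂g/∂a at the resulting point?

∇g = (10a + 2b, 2a + 4b + 4, 4c - 7)
(a₁, b₁, c₁) = (1, -2, -2) − 0.01·(6, -2, -15) = (0.94, -1.98, -1.85)
(a₂, b₂, c₂) = (0.94, -1.98, -1.85) − 0.01·(5.44, -2.04, -14.4) = (0.8856, -1.9596, -1.706)
(a₃, b₃, c₃) = (0.8856, -1.9596, -1.706) − 0.01·(4.9368, -2.0672, -13.824) = (0.836232, -1.938928, -1.56776)
∂g/∂a at (0.836232, -1.938928, -1.56776) = 4.484464

4.484464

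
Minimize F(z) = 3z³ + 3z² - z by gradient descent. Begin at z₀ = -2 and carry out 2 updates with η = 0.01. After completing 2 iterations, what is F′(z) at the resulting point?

41.576937246089

F′(z) = 9z² + 6z - 1
Step 1: F′(-2) = 23; z₁ = -2 − 0.01·23 = -2.23
Step 2: F′(-2.23) = 30.3761; z₂ = -2.23 − 0.01·30.3761 = -2.533761
F′(z) at (-2.533761) = 41.576937246089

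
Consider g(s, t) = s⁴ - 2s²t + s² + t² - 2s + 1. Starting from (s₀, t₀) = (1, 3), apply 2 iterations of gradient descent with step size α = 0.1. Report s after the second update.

1.1792

∇g = (4s³ - 4st + 2s - 2, -2s² + 2t)
Step 1: at (1, 3), ∇g = (-8, 4) → (1, 3) − 0.1·(-8, 4) = (1.8, 2.6)
Step 2: at (1.8, 2.6), ∇g = (6.208, -1.28) → (1.8, 2.6) − 0.1·(6.208, -1.28) = (1.1792, 2.728)
s = 1.1792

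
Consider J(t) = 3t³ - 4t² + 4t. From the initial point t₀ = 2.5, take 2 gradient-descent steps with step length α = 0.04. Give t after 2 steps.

J′(t) = 9t² - 8t + 4
t₁ = 2.5 − 0.04·40.25 = 0.89
t₂ = 0.89 − 0.04·4.0089 = 0.729644

0.729644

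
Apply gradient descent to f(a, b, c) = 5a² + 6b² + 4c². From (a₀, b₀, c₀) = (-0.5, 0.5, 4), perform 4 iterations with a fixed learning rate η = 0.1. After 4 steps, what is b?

∇f = (10a, 12b, 8c)
Step 1: at (-0.5, 0.5, 4), ∇f = (-5, 6, 32) → (-0.5, 0.5, 4) − 0.1·(-5, 6, 32) = (0, -0.1, 0.8)
Step 2: at (0, -0.1, 0.8), ∇f = (0, -1.2, 6.4) → (0, -0.1, 0.8) − 0.1·(0, -1.2, 6.4) = (0, 0.02, 0.16)
Step 3: at (0, 0.02, 0.16), ∇f = (0, 0.24, 1.28) → (0, 0.02, 0.16) − 0.1·(0, 0.24, 1.28) = (0, -0.004, 0.032)
Step 4: at (0, -0.004, 0.032), ∇f = (0, -0.048, 0.256) → (0, -0.004, 0.032) − 0.1·(0, -0.048, 0.256) = (0, 0.0008, 0.0064)
b = 0.0008

0.0008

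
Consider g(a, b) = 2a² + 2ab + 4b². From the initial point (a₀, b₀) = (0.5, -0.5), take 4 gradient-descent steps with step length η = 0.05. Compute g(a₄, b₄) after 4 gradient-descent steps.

0.17310421

∇g = (4a + 2b, 2a + 8b)
Step 1: at (0.5, -0.5), ∇g = (1, -3) → (0.5, -0.5) − 0.05·(1, -3) = (0.45, -0.35)
Step 2: at (0.45, -0.35), ∇g = (1.1, -1.9) → (0.45, -0.35) − 0.05·(1.1, -1.9) = (0.395, -0.255)
Step 3: at (0.395, -0.255), ∇g = (1.07, -1.25) → (0.395, -0.255) − 0.05·(1.07, -1.25) = (0.3415, -0.1925)
Step 4: at (0.3415, -0.1925), ∇g = (0.981, -0.857) → (0.3415, -0.1925) − 0.05·(0.981, -0.857) = (0.29245, -0.14965)
g(0.29245, -0.14965) = 0.17310421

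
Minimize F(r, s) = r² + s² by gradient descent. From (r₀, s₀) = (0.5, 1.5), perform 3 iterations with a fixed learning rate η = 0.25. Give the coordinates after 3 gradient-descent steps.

(0.0625, 0.1875)

∇F = (2r, 2s)
Step 1: at (0.5, 1.5), ∇F = (1, 3) → (0.5, 1.5) − 0.25·(1, 3) = (0.25, 0.75)
Step 2: at (0.25, 0.75), ∇F = (0.5, 1.5) → (0.25, 0.75) − 0.25·(0.5, 1.5) = (0.125, 0.375)
Step 3: at (0.125, 0.375), ∇F = (0.25, 0.75) → (0.125, 0.375) − 0.25·(0.25, 0.75) = (0.0625, 0.1875)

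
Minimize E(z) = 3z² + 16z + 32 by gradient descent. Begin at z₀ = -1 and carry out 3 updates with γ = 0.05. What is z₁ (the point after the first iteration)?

E′(z) = 6z + 16
z₁ = -1 − 0.05·10 = -1.5

-1.5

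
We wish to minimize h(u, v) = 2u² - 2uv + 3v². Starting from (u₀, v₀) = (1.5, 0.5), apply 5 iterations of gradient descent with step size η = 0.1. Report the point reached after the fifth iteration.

(0.26, 0.16)

∇h = (4u - 2v, -2u + 6v)
(u₁, v₁) = (1.5, 0.5) − 0.1·(5, 0) = (1, 0.5)
(u₂, v₂) = (1, 0.5) − 0.1·(3, 1) = (0.7, 0.4)
(u₃, v₃) = (0.7, 0.4) − 0.1·(2, 1) = (0.5, 0.3)
(u₄, v₄) = (0.5, 0.3) − 0.1·(1.4, 0.8) = (0.36, 0.22)
(u₅, v₅) = (0.36, 0.22) − 0.1·(1, 0.6) = (0.26, 0.16)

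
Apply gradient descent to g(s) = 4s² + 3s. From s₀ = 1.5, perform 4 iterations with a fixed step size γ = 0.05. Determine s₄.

-0.132

g′(s) = 8s + 3
Step 1: g′(1.5) = 15; s₁ = 1.5 − 0.05·15 = 0.75
Step 2: g′(0.75) = 9; s₂ = 0.75 − 0.05·9 = 0.3
Step 3: g′(0.3) = 5.4; s₃ = 0.3 − 0.05·5.4 = 0.03
Step 4: g′(0.03) = 3.24; s₄ = 0.03 − 0.05·3.24 = -0.132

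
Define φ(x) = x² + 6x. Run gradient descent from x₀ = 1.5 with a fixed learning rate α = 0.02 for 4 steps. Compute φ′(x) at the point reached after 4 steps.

φ′(x) = 2x + 6
x₁ = 1.5 − 0.02·9 = 1.32
x₂ = 1.32 − 0.02·8.64 = 1.1472
x₃ = 1.1472 − 0.02·8.2944 = 0.981312
x₄ = 0.981312 − 0.02·7.962624 = 0.82205952
φ′(x) at (0.82205952) = 7.64411904

7.64411904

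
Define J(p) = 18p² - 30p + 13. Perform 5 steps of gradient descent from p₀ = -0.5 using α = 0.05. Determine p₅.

J′(p) = 36p - 30
p₁ = -0.5 − 0.05·(-48) = 1.9
p₂ = 1.9 − 0.05·38.4 = -0.02
p₃ = -0.02 − 0.05·(-30.72) = 1.516
p₄ = 1.516 − 0.05·24.576 = 0.2872
p₅ = 0.2872 − 0.05·(-19.6608) = 1.27024

1.27024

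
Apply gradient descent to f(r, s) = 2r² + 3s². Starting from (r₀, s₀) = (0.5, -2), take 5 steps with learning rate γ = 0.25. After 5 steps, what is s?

∇f = (4r, 6s)
Step 1: at (0.5, -2), ∇f = (2, -12) → (0.5, -2) − 0.25·(2, -12) = (0, 1)
Step 2: at (0, 1), ∇f = (0, 6) → (0, 1) − 0.25·(0, 6) = (0, -0.5)
Step 3: at (0, -0.5), ∇f = (0, -3) → (0, -0.5) − 0.25·(0, -3) = (0, 0.25)
Step 4: at (0, 0.25), ∇f = (0, 1.5) → (0, 0.25) − 0.25·(0, 1.5) = (0, -0.125)
Step 5: at (0, -0.125), ∇f = (0, -0.75) → (0, -0.125) − 0.25·(0, -0.75) = (0, 0.0625)
s = 0.0625

0.0625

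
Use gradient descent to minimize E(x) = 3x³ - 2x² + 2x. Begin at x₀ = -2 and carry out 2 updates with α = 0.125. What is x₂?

E′(x) = 9x² - 4x + 2
Step 1: E′(-2) = 46; x₁ = -2 − 0.125·46 = -7.75
Step 2: E′(-7.75) = 573.5625; x₂ = -7.75 − 0.125·573.5625 = -79.4453125

-79.4453125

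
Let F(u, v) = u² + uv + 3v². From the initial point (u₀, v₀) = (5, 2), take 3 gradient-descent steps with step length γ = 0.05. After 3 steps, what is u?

∇F = (2u + v, u + 6v)
(u₁, v₁) = (5, 2) − 0.05·(12, 17) = (4.4, 1.15)
(u₂, v₂) = (4.4, 1.15) − 0.05·(9.95, 11.3) = (3.9025, 0.585)
(u₃, v₃) = (3.9025, 0.585) − 0.05·(8.39, 7.4125) = (3.483, 0.214375)
u = 3.483

3.483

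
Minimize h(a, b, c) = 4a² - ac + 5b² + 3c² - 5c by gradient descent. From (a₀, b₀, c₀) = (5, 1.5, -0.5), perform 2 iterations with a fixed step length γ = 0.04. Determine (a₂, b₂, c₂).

∇h = (8a - c, 10b, -a + 6c - 5)
(a₁, b₁, c₁) = (5, 1.5, -0.5) − 0.04·(40.5, 15, -13) = (3.38, 0.9, 0.02)
(a₂, b₂, c₂) = (3.38, 0.9, 0.02) − 0.04·(27.02, 9, -8.26) = (2.2992, 0.54, 0.3504)

(2.2992, 0.54, 0.3504)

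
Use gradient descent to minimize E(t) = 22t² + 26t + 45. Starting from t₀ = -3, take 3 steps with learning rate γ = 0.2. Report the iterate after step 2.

E′(t) = 44t + 26
Step 1: E′(-3) = -106; t₁ = -3 − 0.2·(-106) = 18.2
Step 2: E′(18.2) = 826.8; t₂ = 18.2 − 0.2·826.8 = -147.16

-147.16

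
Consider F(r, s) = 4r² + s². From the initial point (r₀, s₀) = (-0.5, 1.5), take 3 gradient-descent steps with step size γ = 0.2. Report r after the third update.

∇F = (8r, 2s)
(r₁, s₁) = (-0.5, 1.5) − 0.2·(-4, 3) = (0.3, 0.9)
(r₂, s₂) = (0.3, 0.9) − 0.2·(2.4, 1.8) = (-0.18, 0.54)
(r₃, s₃) = (-0.18, 0.54) − 0.2·(-1.44, 1.08) = (0.108, 0.324)
r = 0.108

0.108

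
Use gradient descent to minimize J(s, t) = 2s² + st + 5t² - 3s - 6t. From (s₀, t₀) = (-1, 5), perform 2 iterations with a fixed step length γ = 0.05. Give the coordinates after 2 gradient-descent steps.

∇J = (4s + t - 3, s + 10t - 6)
(s₁, t₁) = (-1, 5) − 0.05·(-2, 43) = (-0.9, 2.85)
(s₂, t₂) = (-0.9, 2.85) − 0.05·(-3.75, 21.6) = (-0.7125, 1.77)

(-0.7125, 1.77)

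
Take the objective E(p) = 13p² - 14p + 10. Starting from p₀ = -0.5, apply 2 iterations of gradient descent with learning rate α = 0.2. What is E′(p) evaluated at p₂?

-476.28

E′(p) = 26p - 14
p₁ = -0.5 − 0.2·(-27) = 4.9
p₂ = 4.9 − 0.2·113.4 = -17.78
E′(p) at (-17.78) = -476.28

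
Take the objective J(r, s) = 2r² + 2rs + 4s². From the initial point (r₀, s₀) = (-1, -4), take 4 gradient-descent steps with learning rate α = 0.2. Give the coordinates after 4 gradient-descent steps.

∇J = (4r + 2s, 2r + 8s)
(r₁, s₁) = (-1, -4) − 0.2·(-12, -34) = (1.4, 2.8)
(r₂, s₂) = (1.4, 2.8) − 0.2·(11.2, 25.2) = (-0.84, -2.24)
(r₃, s₃) = (-0.84, -2.24) − 0.2·(-7.84, -19.6) = (0.728, 1.68)
(r₄, s₄) = (0.728, 1.68) − 0.2·(6.272, 14.896) = (-0.5264, -1.2992)

(-0.5264, -1.2992)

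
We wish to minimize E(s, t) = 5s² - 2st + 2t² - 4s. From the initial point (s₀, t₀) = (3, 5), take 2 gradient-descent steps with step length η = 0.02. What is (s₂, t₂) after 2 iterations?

∇E = (10s - 2t - 4, -2s + 4t)
Step 1: at (3, 5), ∇E = (16, 14) → (3, 5) − 0.02·(16, 14) = (2.68, 4.72)
Step 2: at (2.68, 4.72), ∇E = (13.36, 13.52) → (2.68, 4.72) − 0.02·(13.36, 13.52) = (2.4128, 4.4496)

(2.4128, 4.4496)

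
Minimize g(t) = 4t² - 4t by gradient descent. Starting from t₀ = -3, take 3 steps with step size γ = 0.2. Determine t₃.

1.256

g′(t) = 8t - 4
t₁ = -3 − 0.2·(-28) = 2.6
t₂ = 2.6 − 0.2·16.8 = -0.76
t₃ = -0.76 − 0.2·(-10.08) = 1.256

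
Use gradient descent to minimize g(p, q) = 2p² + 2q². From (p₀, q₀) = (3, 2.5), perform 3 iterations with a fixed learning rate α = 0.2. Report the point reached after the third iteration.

(0.024, 0.02)

∇g = (4p, 4q)
Step 1: at (3, 2.5), ∇g = (12, 10) → (3, 2.5) − 0.2·(12, 10) = (0.6, 0.5)
Step 2: at (0.6, 0.5), ∇g = (2.4, 2) → (0.6, 0.5) − 0.2·(2.4, 2) = (0.12, 0.1)
Step 3: at (0.12, 0.1), ∇g = (0.48, 0.4) → (0.12, 0.1) − 0.2·(0.48, 0.4) = (0.024, 0.02)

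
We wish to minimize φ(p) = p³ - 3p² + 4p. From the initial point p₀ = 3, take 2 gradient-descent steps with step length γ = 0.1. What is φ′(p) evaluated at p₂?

φ′(p) = 3p² - 6p + 4
Step 1: φ′(3) = 13; p₁ = 3 − 0.1·13 = 1.7
Step 2: φ′(1.7) = 2.47; p₂ = 1.7 − 0.1·2.47 = 1.453
φ′(p) at (1.453) = 1.615627

1.615627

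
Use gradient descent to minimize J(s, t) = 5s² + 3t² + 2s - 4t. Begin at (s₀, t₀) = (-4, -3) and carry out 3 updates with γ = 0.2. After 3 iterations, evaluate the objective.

∇J = (10s + 2, 6t - 4)
(s₁, t₁) = (-4, -3) − 0.2·(-38, -22) = (3.6, 1.4)
(s₂, t₂) = (3.6, 1.4) − 0.2·(38, 4.4) = (-4, 0.52)
(s₃, t₃) = (-4, 0.52) − 0.2·(-38, -0.88) = (3.6, 0.696)
J(3.6, 0.696) = 70.669248

70.669248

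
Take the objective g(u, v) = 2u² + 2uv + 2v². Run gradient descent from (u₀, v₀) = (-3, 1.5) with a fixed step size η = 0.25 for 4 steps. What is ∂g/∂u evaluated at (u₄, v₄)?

∇g = (4u + 2v, 2u + 4v)
Step 1: at (-3, 1.5), ∇g = (-9, 0) → (-3, 1.5) − 0.25·(-9, 0) = (-0.75, 1.5)
Step 2: at (-0.75, 1.5), ∇g = (0, 4.5) → (-0.75, 1.5) − 0.25·(0, 4.5) = (-0.75, 0.375)
Step 3: at (-0.75, 0.375), ∇g = (-2.25, 0) → (-0.75, 0.375) − 0.25·(-2.25, 0) = (-0.1875, 0.375)
Step 4: at (-0.1875, 0.375), ∇g = (0, 1.125) → (-0.1875, 0.375) − 0.25·(0, 1.125) = (-0.1875, 0.09375)
∂g/∂u at (-0.1875, 0.09375) = -0.5625

-0.5625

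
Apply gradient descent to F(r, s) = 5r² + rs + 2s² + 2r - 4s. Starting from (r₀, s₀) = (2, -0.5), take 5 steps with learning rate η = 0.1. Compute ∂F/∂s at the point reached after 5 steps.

-0.648395

∇F = (10r + s + 2, r + 4s - 4)
Step 1: at (2, -0.5), ∇F = (21.5, -4) → (2, -0.5) − 0.1·(21.5, -4) = (-0.15, -0.1)
Step 2: at (-0.15, -0.1), ∇F = (0.4, -4.55) → (-0.15, -0.1) − 0.1·(0.4, -4.55) = (-0.19, 0.355)
Step 3: at (-0.19, 0.355), ∇F = (0.455, -2.77) → (-0.19, 0.355) − 0.1·(0.455, -2.77) = (-0.2355, 0.632)
Step 4: at (-0.2355, 0.632), ∇F = (0.277, -1.7075) → (-0.2355, 0.632) − 0.1·(0.277, -1.7075) = (-0.2632, 0.80275)
Step 5: at (-0.2632, 0.80275), ∇F = (0.17075, -1.0522) → (-0.2632, 0.80275) − 0.1·(0.17075, -1.0522) = (-0.280275, 0.90797)
∂F/∂s at (-0.280275, 0.90797) = -0.648395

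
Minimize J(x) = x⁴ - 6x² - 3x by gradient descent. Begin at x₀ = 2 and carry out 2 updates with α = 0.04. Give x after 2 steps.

1.85088

J′(x) = 4x³ - 12x - 3
x₁ = 2 − 0.04·5 = 1.8
x₂ = 1.8 − 0.04·(-1.272) = 1.85088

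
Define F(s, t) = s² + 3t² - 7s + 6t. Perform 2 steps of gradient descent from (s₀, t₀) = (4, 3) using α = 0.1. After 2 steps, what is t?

-0.36

∇F = (2s - 7, 6t + 6)
Step 1: at (4, 3), ∇F = (1, 24) → (4, 3) − 0.1·(1, 24) = (3.9, 0.6)
Step 2: at (3.9, 0.6), ∇F = (0.8, 9.6) → (3.9, 0.6) − 0.1·(0.8, 9.6) = (3.82, -0.36)
t = -0.36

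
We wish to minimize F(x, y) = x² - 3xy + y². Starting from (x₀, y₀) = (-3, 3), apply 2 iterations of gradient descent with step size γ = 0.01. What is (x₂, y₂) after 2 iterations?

(-2.7075, 2.7075)

∇F = (2x - 3y, -3x + 2y)
Step 1: at (-3, 3), ∇F = (-15, 15) → (-3, 3) − 0.01·(-15, 15) = (-2.85, 2.85)
Step 2: at (-2.85, 2.85), ∇F = (-14.25, 14.25) → (-2.85, 2.85) − 0.01·(-14.25, 14.25) = (-2.7075, 2.7075)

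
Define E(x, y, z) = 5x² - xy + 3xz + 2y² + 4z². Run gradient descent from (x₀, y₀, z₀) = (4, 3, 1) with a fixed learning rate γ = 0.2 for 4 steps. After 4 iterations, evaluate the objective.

1477.53420288

∇E = (10x - y + 3z, -x + 4y, 3x + 8z)
Step 1: at (4, 3, 1), ∇E = (40, 8, 20) → (4, 3, 1) − 0.2·(40, 8, 20) = (-4, 1.4, -3)
Step 2: at (-4, 1.4, -3), ∇E = (-50.4, 9.6, -36) → (-4, 1.4, -3) − 0.2·(-50.4, 9.6, -36) = (6.08, -0.52, 4.2)
Step 3: at (6.08, -0.52, 4.2), ∇E = (73.92, -8.16, 51.84) → (6.08, -0.52, 4.2) − 0.2·(73.92, -8.16, 51.84) = (-8.704, 1.112, -6.168)
Step 4: at (-8.704, 1.112, -6.168), ∇E = (-106.656, 13.152, -75.456) → (-8.704, 1.112, -6.168) − 0.2·(-106.656, 13.152, -75.456) = (12.6272, -1.5184, 8.9232)
E(12.6272, -1.5184, 8.9232) = 1477.53420288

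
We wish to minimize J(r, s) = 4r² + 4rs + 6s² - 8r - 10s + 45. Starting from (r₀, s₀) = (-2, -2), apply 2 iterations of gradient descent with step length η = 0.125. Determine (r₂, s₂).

∇J = (8r + 4s - 8, 4r + 12s - 10)
Step 1: at (-2, -2), ∇J = (-32, -42) → (-2, -2) − 0.125·(-32, -42) = (2, 3.25)
Step 2: at (2, 3.25), ∇J = (21, 37) → (2, 3.25) − 0.125·(21, 37) = (-0.625, -1.375)

(-0.625, -1.375)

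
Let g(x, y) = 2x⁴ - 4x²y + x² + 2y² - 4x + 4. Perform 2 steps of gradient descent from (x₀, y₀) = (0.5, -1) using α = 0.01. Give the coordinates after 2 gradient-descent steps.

∇g = (8x³ - 8xy + 2x - 4, -4x² + 4y)
(x₁, y₁) = (0.5, -1) − 0.01·(2, -5) = (0.48, -0.95)
(x₂, y₂) = (0.48, -0.95) − 0.01·(1.492736, -4.7216) = (0.46507264, -0.902784)

(0.46507264, -0.902784)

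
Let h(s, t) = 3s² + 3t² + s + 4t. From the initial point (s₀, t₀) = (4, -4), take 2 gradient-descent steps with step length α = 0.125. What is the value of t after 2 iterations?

∇h = (6s + 1, 6t + 4)
Step 1: at (4, -4), ∇h = (25, -20) → (4, -4) − 0.125·(25, -20) = (0.875, -1.5)
Step 2: at (0.875, -1.5), ∇h = (6.25, -5) → (0.875, -1.5) − 0.125·(6.25, -5) = (0.09375, -0.875)
t = -0.875

-0.875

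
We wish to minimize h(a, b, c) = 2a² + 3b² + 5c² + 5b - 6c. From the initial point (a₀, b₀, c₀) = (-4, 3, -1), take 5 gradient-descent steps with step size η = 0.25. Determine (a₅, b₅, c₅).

(0, -0.953125, 12.75)

∇h = (4a, 6b + 5, 10c - 6)
Step 1: at (-4, 3, -1), ∇h = (-16, 23, -16) → (-4, 3, -1) − 0.25·(-16, 23, -16) = (0, -2.75, 3)
Step 2: at (0, -2.75, 3), ∇h = (0, -11.5, 24) → (0, -2.75, 3) − 0.25·(0, -11.5, 24) = (0, 0.125, -3)
Step 3: at (0, 0.125, -3), ∇h = (0, 5.75, -36) → (0, 0.125, -3) − 0.25·(0, 5.75, -36) = (0, -1.3125, 6)
Step 4: at (0, -1.3125, 6), ∇h = (0, -2.875, 54) → (0, -1.3125, 6) − 0.25·(0, -2.875, 54) = (0, -0.59375, -7.5)
Step 5: at (0, -0.59375, -7.5), ∇h = (0, 1.4375, -81) → (0, -0.59375, -7.5) − 0.25·(0, 1.4375, -81) = (0, -0.953125, 12.75)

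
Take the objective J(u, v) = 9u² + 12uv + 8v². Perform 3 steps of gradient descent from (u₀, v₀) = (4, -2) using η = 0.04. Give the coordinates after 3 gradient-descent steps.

∇J = (18u + 12v, 12u + 16v)
(u₁, v₁) = (4, -2) − 0.04·(48, 16) = (2.08, -2.64)
(u₂, v₂) = (2.08, -2.64) − 0.04·(5.76, -17.28) = (1.8496, -1.9488)
(u₃, v₃) = (1.8496, -1.9488) − 0.04·(9.9072, -8.9856) = (1.453312, -1.589376)

(1.453312, -1.589376)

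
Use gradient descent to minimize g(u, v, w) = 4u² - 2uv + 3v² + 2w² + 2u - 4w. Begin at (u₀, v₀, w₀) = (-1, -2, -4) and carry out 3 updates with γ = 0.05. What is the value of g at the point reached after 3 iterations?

12.725211

∇g = (8u - 2v + 2, -2u + 6v, 4w - 4)
Step 1: at (-1, -2, -4), ∇g = (-2, -10, -20) → (-1, -2, -4) − 0.05·(-2, -10, -20) = (-0.9, -1.5, -3)
Step 2: at (-0.9, -1.5, -3), ∇g = (-2.2, -7.2, -16) → (-0.9, -1.5, -3) − 0.05·(-2.2, -7.2, -16) = (-0.79, -1.14, -2.2)
Step 3: at (-0.79, -1.14, -2.2), ∇g = (-2.04, -5.26, -12.8) → (-0.79, -1.14, -2.2) − 0.05·(-2.04, -5.26, -12.8) = (-0.688, -0.877, -1.56)
g(-0.688, -0.877, -1.56) = 12.725211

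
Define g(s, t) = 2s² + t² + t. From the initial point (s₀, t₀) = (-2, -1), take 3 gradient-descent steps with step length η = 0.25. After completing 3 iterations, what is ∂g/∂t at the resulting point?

-0.125

∇g = (4s, 2t + 1)
Step 1: at (-2, -1), ∇g = (-8, -1) → (-2, -1) − 0.25·(-8, -1) = (0, -0.75)
Step 2: at (0, -0.75), ∇g = (0, -0.5) → (0, -0.75) − 0.25·(0, -0.5) = (0, -0.625)
Step 3: at (0, -0.625), ∇g = (0, -0.25) → (0, -0.625) − 0.25·(0, -0.25) = (0, -0.5625)
∂g/∂t at (0, -0.5625) = -0.125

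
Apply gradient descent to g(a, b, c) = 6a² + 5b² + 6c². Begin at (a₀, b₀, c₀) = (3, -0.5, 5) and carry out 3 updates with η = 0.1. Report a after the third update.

∇g = (12a, 10b, 12c)
(a₁, b₁, c₁) = (3, -0.5, 5) − 0.1·(36, -5, 60) = (-0.6, 0, -1)
(a₂, b₂, c₂) = (-0.6, 0, -1) − 0.1·(-7.2, 0, -12) = (0.12, 0, 0.2)
(a₃, b₃, c₃) = (0.12, 0, 0.2) − 0.1·(1.44, 0, 2.4) = (-0.024, 0, -0.04)
a = -0.024

-0.024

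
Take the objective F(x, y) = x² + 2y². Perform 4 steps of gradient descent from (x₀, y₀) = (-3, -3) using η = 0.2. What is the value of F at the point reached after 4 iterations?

0.15121152

∇F = (2x, 4y)
(x₁, y₁) = (-3, -3) − 0.2·(-6, -12) = (-1.8, -0.6)
(x₂, y₂) = (-1.8, -0.6) − 0.2·(-3.6, -2.4) = (-1.08, -0.12)
(x₃, y₃) = (-1.08, -0.12) − 0.2·(-2.16, -0.48) = (-0.648, -0.024)
(x₄, y₄) = (-0.648, -0.024) − 0.2·(-1.296, -0.096) = (-0.3888, -0.0048)
F(-0.3888, -0.0048) = 0.15121152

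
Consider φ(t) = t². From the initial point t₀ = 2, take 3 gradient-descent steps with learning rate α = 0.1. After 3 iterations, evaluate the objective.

1.048576

φ′(t) = 2t
Step 1: φ′(2) = 4; t₁ = 2 − 0.1·4 = 1.6
Step 2: φ′(1.6) = 3.2; t₂ = 1.6 − 0.1·3.2 = 1.28
Step 3: φ′(1.28) = 2.56; t₃ = 1.28 − 0.1·2.56 = 1.024
φ(1.024) = 1.048576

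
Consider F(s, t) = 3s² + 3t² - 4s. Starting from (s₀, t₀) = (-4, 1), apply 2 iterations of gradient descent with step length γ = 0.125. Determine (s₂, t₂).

∇F = (6s - 4, 6t)
Step 1: at (-4, 1), ∇F = (-28, 6) → (-4, 1) − 0.125·(-28, 6) = (-0.5, 0.25)
Step 2: at (-0.5, 0.25), ∇F = (-7, 1.5) → (-0.5, 0.25) − 0.125·(-7, 1.5) = (0.375, 0.0625)

(0.375, 0.0625)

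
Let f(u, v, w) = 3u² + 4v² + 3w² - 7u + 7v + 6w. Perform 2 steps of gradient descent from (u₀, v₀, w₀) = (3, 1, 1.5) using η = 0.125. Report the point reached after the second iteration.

(1.28125, -0.875, -0.84375)

∇f = (6u - 7, 8v + 7, 6w + 6)
(u₁, v₁, w₁) = (3, 1, 1.5) − 0.125·(11, 15, 15) = (1.625, -0.875, -0.375)
(u₂, v₂, w₂) = (1.625, -0.875, -0.375) − 0.125·(2.75, 0, 3.75) = (1.28125, -0.875, -0.84375)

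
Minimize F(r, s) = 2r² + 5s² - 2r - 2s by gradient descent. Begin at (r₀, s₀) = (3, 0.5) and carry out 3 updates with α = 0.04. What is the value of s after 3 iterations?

0.2648

∇F = (4r - 2, 10s - 2)
Step 1: at (3, 0.5), ∇F = (10, 3) → (3, 0.5) − 0.04·(10, 3) = (2.6, 0.38)
Step 2: at (2.6, 0.38), ∇F = (8.4, 1.8) → (2.6, 0.38) − 0.04·(8.4, 1.8) = (2.264, 0.308)
Step 3: at (2.264, 0.308), ∇F = (7.056, 1.08) → (2.264, 0.308) − 0.04·(7.056, 1.08) = (1.98176, 0.2648)
s = 0.2648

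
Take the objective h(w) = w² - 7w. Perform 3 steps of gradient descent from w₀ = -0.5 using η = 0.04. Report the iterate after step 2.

0.1144

h′(w) = 2w - 7
w₁ = -0.5 − 0.04·(-8) = -0.18
w₂ = -0.18 − 0.04·(-7.36) = 0.1144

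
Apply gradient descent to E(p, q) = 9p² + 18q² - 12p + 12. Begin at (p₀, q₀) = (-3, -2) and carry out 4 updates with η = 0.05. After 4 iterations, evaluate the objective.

20.07959673

∇E = (18p - 12, 36q)
(p₁, q₁) = (-3, -2) − 0.05·(-66, -72) = (0.3, 1.6)
(p₂, q₂) = (0.3, 1.6) − 0.05·(-6.6, 57.6) = (0.63, -1.28)
(p₃, q₃) = (0.63, -1.28) − 0.05·(-0.66, -46.08) = (0.663, 1.024)
(p₄, q₄) = (0.663, 1.024) − 0.05·(-0.066, 36.864) = (0.6663, -0.8192)
E(0.6663, -0.8192) = 20.07959673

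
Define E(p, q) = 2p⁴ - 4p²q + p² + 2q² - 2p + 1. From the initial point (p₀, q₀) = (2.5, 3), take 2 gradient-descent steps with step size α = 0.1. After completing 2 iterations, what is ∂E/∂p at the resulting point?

753685.817441026048

∇E = (8p³ - 8pq + 2p - 2, -4p² + 4q)
(p₁, q₁) = (2.5, 3) − 0.1·(68, -13) = (-4.3, 4.3)
(p₂, q₂) = (-4.3, 4.3) − 0.1·(-498.736, -56.76) = (45.5736, 9.976)
∂E/∂p at (45.5736, 9.976) = 753685.817441026048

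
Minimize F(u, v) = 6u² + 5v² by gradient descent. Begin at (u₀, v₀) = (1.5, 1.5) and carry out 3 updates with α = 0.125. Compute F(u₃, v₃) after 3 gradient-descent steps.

0.21368408203125

∇F = (12u, 10v)
(u₁, v₁) = (1.5, 1.5) − 0.125·(18, 15) = (-0.75, -0.375)
(u₂, v₂) = (-0.75, -0.375) − 0.125·(-9, -3.75) = (0.375, 0.09375)
(u₃, v₃) = (0.375, 0.09375) − 0.125·(4.5, 0.9375) = (-0.1875, -0.0234375)
F(-0.1875, -0.0234375) = 0.21368408203125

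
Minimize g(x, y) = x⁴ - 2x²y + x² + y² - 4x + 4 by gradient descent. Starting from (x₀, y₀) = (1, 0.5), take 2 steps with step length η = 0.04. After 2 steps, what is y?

∇g = (4x³ - 4xy + 2x - 4, -2x² + 2y)
(x₁, y₁) = (1, 0.5) − 0.04·(0, -1) = (1, 0.54)
(x₂, y₂) = (1, 0.54) − 0.04·(-0.16, -0.92) = (1.0064, 0.5768)
y = 0.5768

0.5768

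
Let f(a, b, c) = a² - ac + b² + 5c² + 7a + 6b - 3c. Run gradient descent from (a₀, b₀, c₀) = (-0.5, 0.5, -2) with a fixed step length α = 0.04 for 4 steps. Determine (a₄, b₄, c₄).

∇f = (2a - c + 7, 2b + 6, -a + 10c - 3)
(a₁, b₁, c₁) = (-0.5, 0.5, -2) − 0.04·(8, 7, -22.5) = (-0.82, 0.22, -1.1)
(a₂, b₂, c₂) = (-0.82, 0.22, -1.1) − 0.04·(6.46, 6.44, -13.18) = (-1.0784, -0.0376, -0.5728)
(a₃, b₃, c₃) = (-1.0784, -0.0376, -0.5728) − 0.04·(5.416, 5.9248, -7.6496) = (-1.29504, -0.274592, -0.266816)
(a₄, b₄, c₄) = (-1.29504, -0.274592, -0.266816) − 0.04·(4.676736, 5.450816, -4.37312) = (-1.48210944, -0.49262464, -0.0918912)

(-1.48210944, -0.49262464, -0.0918912)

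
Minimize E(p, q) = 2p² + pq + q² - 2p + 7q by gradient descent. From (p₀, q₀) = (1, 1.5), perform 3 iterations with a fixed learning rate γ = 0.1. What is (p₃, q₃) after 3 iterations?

(0.5745, -1.111)

∇E = (4p + q - 2, p + 2q + 7)
Step 1: at (1, 1.5), ∇E = (3.5, 11) → (1, 1.5) − 0.1·(3.5, 11) = (0.65, 0.4)
Step 2: at (0.65, 0.4), ∇E = (1, 8.45) → (0.65, 0.4) − 0.1·(1, 8.45) = (0.55, -0.445)
Step 3: at (0.55, -0.445), ∇E = (-0.245, 6.66) → (0.55, -0.445) − 0.1·(-0.245, 6.66) = (0.5745, -1.111)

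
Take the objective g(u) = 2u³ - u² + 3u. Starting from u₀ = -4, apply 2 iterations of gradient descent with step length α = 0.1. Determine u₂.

-147.594

g′(u) = 6u² - 2u + 3
u₁ = -4 − 0.1·107 = -14.7
u₂ = -14.7 − 0.1·1328.94 = -147.594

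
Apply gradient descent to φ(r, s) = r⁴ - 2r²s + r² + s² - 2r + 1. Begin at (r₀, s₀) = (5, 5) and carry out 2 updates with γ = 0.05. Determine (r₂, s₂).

∇φ = (4r³ - 4rs + 2r - 2, -2r² + 2s)
Step 1: at (5, 5), ∇φ = (408, -40) → (5, 5) − 0.05·(408, -40) = (-15.4, 7)
Step 2: at (-15.4, 7), ∇φ = (-14210.656, -460.32) → (-15.4, 7) − 0.05·(-14210.656, -460.32) = (695.1328, 30.016)

(695.1328, 30.016)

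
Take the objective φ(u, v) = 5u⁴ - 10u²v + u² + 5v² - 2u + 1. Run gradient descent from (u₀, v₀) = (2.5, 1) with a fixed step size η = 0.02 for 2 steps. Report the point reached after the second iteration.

(3.9134164, 3.21922)

∇φ = (20u³ - 20uv + 2u - 2, -10u² + 10v)
(u₁, v₁) = (2.5, 1) − 0.02·(265.5, -52.5) = (-2.81, 2.05)
(u₂, v₂) = (-2.81, 2.05) − 0.02·(-336.17082, -58.461) = (3.9134164, 3.21922)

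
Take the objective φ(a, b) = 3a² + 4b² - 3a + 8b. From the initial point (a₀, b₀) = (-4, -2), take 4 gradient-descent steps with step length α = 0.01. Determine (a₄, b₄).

∇φ = (6a - 3, 8b + 8)
Step 1: at (-4, -2), ∇φ = (-27, -8) → (-4, -2) − 0.01·(-27, -8) = (-3.73, -1.92)
Step 2: at (-3.73, -1.92), ∇φ = (-25.38, -7.36) → (-3.73, -1.92) − 0.01·(-25.38, -7.36) = (-3.4762, -1.8464)
Step 3: at (-3.4762, -1.8464), ∇φ = (-23.8572, -6.7712) → (-3.4762, -1.8464) − 0.01·(-23.8572, -6.7712) = (-3.237628, -1.778688)
Step 4: at (-3.237628, -1.778688), ∇φ = (-22.425768, -6.229504) → (-3.237628, -1.778688) − 0.01·(-22.425768, -6.229504) = (-3.01337032, -1.71639296)

(-3.01337032, -1.71639296)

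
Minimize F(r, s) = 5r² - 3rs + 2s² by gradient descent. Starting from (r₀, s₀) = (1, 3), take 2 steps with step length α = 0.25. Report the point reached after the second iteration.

∇F = (10r - 3s, -3r + 4s)
Step 1: at (1, 3), ∇F = (1, 9) → (1, 3) − 0.25·(1, 9) = (0.75, 0.75)
Step 2: at (0.75, 0.75), ∇F = (5.25, 0.75) → (0.75, 0.75) − 0.25·(5.25, 0.75) = (-0.5625, 0.5625)

(-0.5625, 0.5625)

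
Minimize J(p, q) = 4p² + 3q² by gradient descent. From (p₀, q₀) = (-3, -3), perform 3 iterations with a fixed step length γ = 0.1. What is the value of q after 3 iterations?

∇J = (8p, 6q)
(p₁, q₁) = (-3, -3) − 0.1·(-24, -18) = (-0.6, -1.2)
(p₂, q₂) = (-0.6, -1.2) − 0.1·(-4.8, -7.2) = (-0.12, -0.48)
(p₃, q₃) = (-0.12, -0.48) − 0.1·(-0.96, -2.88) = (-0.024, -0.192)
q = -0.192

-0.192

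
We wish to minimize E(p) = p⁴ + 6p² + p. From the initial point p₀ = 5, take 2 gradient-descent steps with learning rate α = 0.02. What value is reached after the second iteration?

14.50414784

E′(p) = 4p³ + 12p + 1
p₁ = 5 − 0.02·561 = -6.22
p₂ = -6.22 − 0.02·(-1036.207392) = 14.50414784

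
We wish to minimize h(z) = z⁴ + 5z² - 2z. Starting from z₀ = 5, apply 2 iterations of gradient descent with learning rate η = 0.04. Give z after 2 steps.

764.96254208

h′(z) = 4z³ + 10z - 2
z₁ = 5 − 0.04·548 = -16.92
z₂ = -16.92 − 0.04·(-19547.063552) = 764.96254208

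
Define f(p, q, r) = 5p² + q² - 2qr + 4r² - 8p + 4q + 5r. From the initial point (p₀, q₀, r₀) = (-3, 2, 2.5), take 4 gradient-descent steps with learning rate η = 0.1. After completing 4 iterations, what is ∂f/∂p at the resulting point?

∇f = (10p - 8, 2q - 2r + 4, -2q + 8r + 5)
Step 1: at (-3, 2, 2.5), ∇f = (-38, 3, 21) → (-3, 2, 2.5) − 0.1·(-38, 3, 21) = (0.8, 1.7, 0.4)
Step 2: at (0.8, 1.7, 0.4), ∇f = (0, 6.6, 4.8) → (0.8, 1.7, 0.4) − 0.1·(0, 6.6, 4.8) = (0.8, 1.04, -0.08)
Step 3: at (0.8, 1.04, -0.08), ∇f = (0, 6.24, 2.28) → (0.8, 1.04, -0.08) − 0.1·(0, 6.24, 2.28) = (0.8, 0.416, -0.308)
Step 4: at (0.8, 0.416, -0.308), ∇f = (0, 5.448, 1.704) → (0.8, 0.416, -0.308) − 0.1·(0, 5.448, 1.704) = (0.8, -0.1288, -0.4784)
∂f/∂p at (0.8, -0.1288, -0.4784) = 0

0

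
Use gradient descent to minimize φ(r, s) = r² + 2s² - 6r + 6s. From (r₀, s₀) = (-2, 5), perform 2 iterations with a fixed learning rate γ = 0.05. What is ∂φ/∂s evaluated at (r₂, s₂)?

∇φ = (2r - 6, 4s + 6)
(r₁, s₁) = (-2, 5) − 0.05·(-10, 26) = (-1.5, 3.7)
(r₂, s₂) = (-1.5, 3.7) − 0.05·(-9, 20.8) = (-1.05, 2.66)
∂φ/∂s at (-1.05, 2.66) = 16.64

16.64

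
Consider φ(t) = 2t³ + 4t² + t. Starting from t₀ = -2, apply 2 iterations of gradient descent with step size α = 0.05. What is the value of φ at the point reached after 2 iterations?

-32.44957575584375

φ′(t) = 6t² + 8t + 1
t₁ = -2 − 0.05·9 = -2.45
t₂ = -2.45 − 0.05·17.415 = -3.32075
φ(-3.32075) = -32.44957575584375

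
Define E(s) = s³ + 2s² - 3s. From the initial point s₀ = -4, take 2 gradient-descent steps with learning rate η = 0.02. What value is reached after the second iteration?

E′(s) = 3s² + 4s - 3
Step 1: E′(-4) = 29; s₁ = -4 − 0.02·29 = -4.58
Step 2: E′(-4.58) = 41.6092; s₂ = -4.58 − 0.02·41.6092 = -5.412184

-5.412184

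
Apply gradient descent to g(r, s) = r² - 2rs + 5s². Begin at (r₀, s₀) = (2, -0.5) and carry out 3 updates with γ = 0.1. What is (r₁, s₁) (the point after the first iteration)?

(1.5, 0.4)

∇g = (2r - 2s, -2r + 10s)
Step 1: at (2, -0.5), ∇g = (5, -9) → (2, -0.5) − 0.1·(5, -9) = (1.5, 0.4)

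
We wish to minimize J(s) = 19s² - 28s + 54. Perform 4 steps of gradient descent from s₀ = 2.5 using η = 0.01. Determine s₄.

J′(s) = 38s - 28
s₁ = 2.5 − 0.01·67 = 1.83
s₂ = 1.83 − 0.01·41.54 = 1.4146
s₃ = 1.4146 − 0.01·25.7548 = 1.157052
s₄ = 1.157052 − 0.01·15.967976 = 0.99737224

0.99737224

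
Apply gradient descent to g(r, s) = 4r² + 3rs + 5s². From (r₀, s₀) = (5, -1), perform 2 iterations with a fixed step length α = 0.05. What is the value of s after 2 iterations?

-1.0975

∇g = (8r + 3s, 3r + 10s)
(r₁, s₁) = (5, -1) − 0.05·(37, 5) = (3.15, -1.25)
(r₂, s₂) = (3.15, -1.25) − 0.05·(21.45, -3.05) = (2.0775, -1.0975)
s = -1.0975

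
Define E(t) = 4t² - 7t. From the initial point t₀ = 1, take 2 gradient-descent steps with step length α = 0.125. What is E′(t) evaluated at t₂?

0

E′(t) = 8t - 7
t₁ = 1 − 0.125·1 = 0.875
t₂ = 0.875 − 0.125·0 = 0.875
E′(t) at (0.875) = 0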